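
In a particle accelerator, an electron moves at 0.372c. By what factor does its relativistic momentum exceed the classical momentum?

p_rel = γmv, p_class = mv
Ratio = γ = 1/√(1 - 0.372²)
= 1/√(0.861616) = 1.077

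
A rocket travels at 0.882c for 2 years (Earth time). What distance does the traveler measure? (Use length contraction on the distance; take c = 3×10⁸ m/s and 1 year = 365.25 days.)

Earth distance: d = v × t = 0.882c × 2 yr = 1.670×10¹⁶ m
γ = 2.122
d' = d/γ = 1.670×10¹⁶/2.122 = 7.870×10¹⁵ m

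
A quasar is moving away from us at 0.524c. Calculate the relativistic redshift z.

β = 0.524
(1+β)/(1-β) = 1.524/0.476 = 3.2017
√(3.2017) = 1.7893
z = 1.7893 - 1 = 0.7893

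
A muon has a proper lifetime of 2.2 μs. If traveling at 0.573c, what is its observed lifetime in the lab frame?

Proper lifetime τ₀ = 2.2 μs
γ = 1/√(1 - 0.573²) = 1.220
τ = γτ₀ = 1.220 × 2.2 μs = 2.684 μs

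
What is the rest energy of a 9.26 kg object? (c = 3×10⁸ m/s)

c² = (3×10⁸)² = 9.000×10¹⁶ m²/s²
E₀ = mc² = 9.26 × 9.000×10¹⁶ = 8.334×10¹⁷ J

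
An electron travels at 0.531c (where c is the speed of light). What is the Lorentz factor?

v/c = 0.531, so (v/c)² = 0.281961
1 - (v/c)² = 0.718039
γ = 1/√(0.718039) = 1.180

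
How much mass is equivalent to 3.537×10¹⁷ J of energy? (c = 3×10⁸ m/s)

From E = mc², we get m = E/c²
c² = (3×10⁸)² = 9×10¹⁶ m²/s²
m = 3.537×10¹⁷ / 9×10¹⁶ = 3.930 kg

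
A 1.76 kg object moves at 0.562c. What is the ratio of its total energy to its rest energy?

E = γmc², E₀ = mc²
E/E₀ = γ = 1/√(1 - 0.562²) = 1.209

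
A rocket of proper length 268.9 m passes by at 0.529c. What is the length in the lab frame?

Proper length L₀ = 268.9 m
γ = 1/√(1 - 0.529²) = 1.1784
L = L₀/γ = 268.9/1.1784 = 228.2 m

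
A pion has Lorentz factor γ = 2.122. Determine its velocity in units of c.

From γ = 1/√(1 - v²/c²):
1/γ² = 1/2.122² = 0.2221
v²/c² = 1 - 0.2221 = 0.7779
v/c = √(0.7779) = 0.8820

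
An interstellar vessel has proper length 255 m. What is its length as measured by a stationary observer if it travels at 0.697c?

Proper length L₀ = 255 m
γ = 1/√(1 - 0.697²) = 1.39456
L = L₀/γ = 255/1.39456 = 182.9 m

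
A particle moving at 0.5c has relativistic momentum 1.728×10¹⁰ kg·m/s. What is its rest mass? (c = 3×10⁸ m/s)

γ = 1/√(1 - 0.5²) = 1.1547
v = 0.5 × 3×10⁸ = 1.500×10⁸ m/s
m = p/(γv) = 1.728×10¹⁰/(1.1547 × 1.500×10⁸) = 99.77 kg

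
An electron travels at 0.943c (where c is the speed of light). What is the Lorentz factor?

v/c = 0.943, so (v/c)² = 0.889249
1 - (v/c)² = 0.110751
γ = 1/√(0.110751) = 3.005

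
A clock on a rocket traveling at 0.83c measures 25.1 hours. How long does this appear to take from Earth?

Proper time Δt₀ = 25.1 hours
γ = 1/√(1 - 0.83²) = 1.793
Δt = γΔt₀ = 1.793 × 25.1 = 45.00 hours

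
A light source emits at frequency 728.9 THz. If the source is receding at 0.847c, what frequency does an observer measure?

β = v/c = 0.847
(1-β)/(1+β) = 0.153/1.847 = 0.08284
Doppler factor = √(0.08284) = 0.2878
f_obs = 728.9 × 0.2878 = 209.8 THz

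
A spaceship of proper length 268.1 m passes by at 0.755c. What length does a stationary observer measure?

Proper length L₀ = 268.1 m
γ = 1/√(1 - 0.755²) = 1.525
L = L₀/γ = 268.1/1.525 = 175.8 m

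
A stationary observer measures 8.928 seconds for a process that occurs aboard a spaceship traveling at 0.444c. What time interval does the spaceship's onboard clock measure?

Dilated time Δt = 8.928 seconds
γ = 1/√(1 - 0.444²) = 1.116
Δt₀ = Δt/γ = 8.928/1.116 = 8.000 seconds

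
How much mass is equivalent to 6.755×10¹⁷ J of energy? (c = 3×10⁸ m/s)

From E = mc², we get m = E/c²
c² = (3×10⁸)² = 9×10¹⁶ m²/s²
m = 6.755×10¹⁷ / 9×10¹⁶ = 7.506 kg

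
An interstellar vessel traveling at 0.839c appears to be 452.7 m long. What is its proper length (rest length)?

Contracted length L = 452.7 m
γ = 1/√(1 - 0.839²) = 1.8378
L₀ = γL = 1.8378 × 452.7 = 832.0 m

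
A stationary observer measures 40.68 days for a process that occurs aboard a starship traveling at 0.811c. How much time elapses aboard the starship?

Dilated time Δt = 40.68 days
γ = 1/√(1 - 0.811²) = 1.709
Δt₀ = Δt/γ = 40.68/1.709 = 23.80 days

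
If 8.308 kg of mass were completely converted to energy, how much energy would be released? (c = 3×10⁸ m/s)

Using E = mc²:
c² = (3×10⁸)² = 9×10¹⁶ m²/s²
E = 8.308 × 9×10¹⁶ = 7.477×10¹⁷ J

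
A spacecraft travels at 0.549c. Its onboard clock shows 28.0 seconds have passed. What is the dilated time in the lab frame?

Proper time Δt₀ = 28.0 seconds
γ = 1/√(1 - 0.549²) = 1.1964
Δt = γΔt₀ = 1.1964 × 28.0 = 33.50 seconds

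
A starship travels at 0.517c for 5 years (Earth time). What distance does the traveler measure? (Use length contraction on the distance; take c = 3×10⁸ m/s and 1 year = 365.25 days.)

Earth distance: d = v × t = 0.517c × 5 yr = 2.447×10¹⁶ m
γ = 1.168
d' = d/γ = 2.447×10¹⁶/1.168 = 2.095×10¹⁶ m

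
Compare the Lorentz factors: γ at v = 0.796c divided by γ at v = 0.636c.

γ₁ = 1/√(1 - 0.796²) = 1.652
γ₂ = 1/√(1 - 0.636²) = 1.296
γ₁/γ₂ = 1.652/1.296 = 1.275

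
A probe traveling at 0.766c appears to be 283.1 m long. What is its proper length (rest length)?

Contracted length L = 283.1 m
γ = 1/√(1 - 0.766²) = 1.5556
L₀ = γL = 1.5556 × 283.1 = 440.4 m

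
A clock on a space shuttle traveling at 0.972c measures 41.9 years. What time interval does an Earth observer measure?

Proper time Δt₀ = 41.9 years
γ = 1/√(1 - 0.972²) = 4.256
Δt = γΔt₀ = 4.256 × 41.9 = 178.3 years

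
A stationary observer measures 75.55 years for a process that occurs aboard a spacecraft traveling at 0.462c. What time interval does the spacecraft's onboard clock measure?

Dilated time Δt = 75.55 years
γ = 1/√(1 - 0.462²) = 1.12755
Δt₀ = Δt/γ = 75.55/1.12755 = 67.00 years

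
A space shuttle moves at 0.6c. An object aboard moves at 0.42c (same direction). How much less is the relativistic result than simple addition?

Classical: u' + v = 0.42 + 0.6 = 1.02c
Relativistic: u = (0.42 + 0.6)/(1 + 0.252) = 1.02/1.252 = 0.8147c
Difference: 1.02 - 0.8147 = 0.2053c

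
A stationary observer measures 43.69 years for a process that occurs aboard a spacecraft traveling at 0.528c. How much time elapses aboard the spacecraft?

Dilated time Δt = 43.69 years
γ = 1/√(1 - 0.528²) = 1.1775
Δt₀ = Δt/γ = 43.69/1.1775 = 37.10 years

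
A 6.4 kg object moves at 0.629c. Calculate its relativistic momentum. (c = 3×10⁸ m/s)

γ = 1/√(1 - 0.629²) = 1.286
v = 0.629 × 3×10⁸ = 1.887×10⁸ m/s
p = γmv = 1.286 × 6.4 × 1.887×10⁸ = 1.553×10⁹ kg·m/s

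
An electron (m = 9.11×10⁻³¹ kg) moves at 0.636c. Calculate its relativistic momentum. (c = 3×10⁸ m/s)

γ = 1/√(1 - 0.636²) = 1.29586
v = 0.636 × 3×10⁸ = 1.908×10⁸ m/s
p = γmv = 1.29586 × 9.11×10⁻³¹ × 1.908×10⁸ = 2.252×10⁻²² kg·m/s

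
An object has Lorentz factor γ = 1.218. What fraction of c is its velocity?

From γ = 1/√(1 - v²/c²):
1/γ² = 1/1.218² = 0.6741
v²/c² = 1 - 0.6741 = 0.3259
v/c = √(0.3259) = 0.5709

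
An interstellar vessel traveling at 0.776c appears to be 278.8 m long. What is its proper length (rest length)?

Contracted length L = 278.8 m
γ = 1/√(1 - 0.776²) = 1.5855
L₀ = γL = 1.5855 × 278.8 = 442.0 m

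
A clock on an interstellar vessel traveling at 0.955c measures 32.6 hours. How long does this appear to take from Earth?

Proper time Δt₀ = 32.6 hours
γ = 1/√(1 - 0.955²) = 3.371
Δt = γΔt₀ = 3.371 × 32.6 = 109.9 hours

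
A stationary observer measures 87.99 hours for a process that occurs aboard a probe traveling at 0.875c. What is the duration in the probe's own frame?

Dilated time Δt = 87.99 hours
γ = 1/√(1 - 0.875²) = 2.0656
Δt₀ = Δt/γ = 87.99/2.0656 = 42.60 hours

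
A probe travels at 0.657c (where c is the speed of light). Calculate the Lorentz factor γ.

v/c = 0.657, so (v/c)² = 0.431649
1 - (v/c)² = 0.568351
γ = 1/√(0.568351) = 1.326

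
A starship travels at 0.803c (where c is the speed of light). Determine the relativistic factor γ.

v/c = 0.803, so (v/c)² = 0.644809
1 - (v/c)² = 0.355191
γ = 1/√(0.355191) = 1.678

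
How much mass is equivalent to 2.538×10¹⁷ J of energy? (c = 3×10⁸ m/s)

From E = mc², we get m = E/c²
c² = (3×10⁸)² = 9×10¹⁶ m²/s²
m = 2.538×10¹⁷ / 9×10¹⁶ = 2.820 kg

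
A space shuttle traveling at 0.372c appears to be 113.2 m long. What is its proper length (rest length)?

Contracted length L = 113.2 m
γ = 1/√(1 - 0.372²) = 1.0773
L₀ = γL = 1.0773 × 113.2 = 122.0 m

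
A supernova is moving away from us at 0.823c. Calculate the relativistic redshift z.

β = 0.823
(1+β)/(1-β) = 1.823/0.177 = 10.30
√(10.30) = 3.209
z = 3.209 - 1 = 2.209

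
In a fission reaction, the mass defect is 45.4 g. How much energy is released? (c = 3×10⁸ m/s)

Convert mass defect: Δm = 45.4 g = 0.0454 kg
E = Δm·c² = 0.0454 × (3×10⁸)²
= 0.0454 × 9×10¹⁶ = 4.086×10¹⁵ J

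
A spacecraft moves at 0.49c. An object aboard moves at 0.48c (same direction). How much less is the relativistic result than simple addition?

Classical: u' + v = 0.48 + 0.49 = 0.97c
Relativistic: u = (0.48 + 0.49)/(1 + 0.2352) = 0.97/1.2352 = 0.7853c
Difference: 0.97 - 0.7853 = 0.1847c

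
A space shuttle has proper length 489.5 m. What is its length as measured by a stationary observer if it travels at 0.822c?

Proper length L₀ = 489.5 m
γ = 1/√(1 - 0.822²) = 1.756
L = L₀/γ = 489.5/1.756 = 278.8 m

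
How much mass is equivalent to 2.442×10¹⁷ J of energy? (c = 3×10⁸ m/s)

From E = mc², we get m = E/c²
c² = (3×10⁸)² = 9×10¹⁶ m²/s²
m = 2.442×10¹⁷ / 9×10¹⁶ = 2.713 kg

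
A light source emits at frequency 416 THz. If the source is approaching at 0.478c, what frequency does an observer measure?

β = v/c = 0.478
(1+β)/(1-β) = 1.478/0.522 = 2.8314
Doppler factor = √(2.8314) = 1.6827
f_obs = 416 × 1.6827 = 700.0 THz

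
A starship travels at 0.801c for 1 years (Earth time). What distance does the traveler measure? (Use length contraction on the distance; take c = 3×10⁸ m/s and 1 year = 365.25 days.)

Earth distance: d = v × t = 0.801c × 1 yr = 7.5833×10¹⁵ m
γ = 1.6704
d' = d/γ = 7.5833×10¹⁵/1.6704 = 4.540×10¹⁵ m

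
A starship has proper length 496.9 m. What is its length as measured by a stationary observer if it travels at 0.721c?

Proper length L₀ = 496.9 m
γ = 1/√(1 - 0.721²) = 1.4431
L = L₀/γ = 496.9/1.4431 = 344.3 m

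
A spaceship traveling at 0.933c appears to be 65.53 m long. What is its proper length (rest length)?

Contracted length L = 65.53 m
γ = 1/√(1 - 0.933²) = 2.779
L₀ = γL = 2.779 × 65.53 = 182.1 m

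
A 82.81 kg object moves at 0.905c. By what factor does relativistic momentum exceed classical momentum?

p_rel = γmv, p_class = mv
Ratio = γ = 1/√(1 - 0.905²) = 2.351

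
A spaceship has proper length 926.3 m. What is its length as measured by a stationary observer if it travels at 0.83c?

Proper length L₀ = 926.3 m
γ = 1/√(1 - 0.83²) = 1.79287
L = L₀/γ = 926.3/1.79287 = 516.7 m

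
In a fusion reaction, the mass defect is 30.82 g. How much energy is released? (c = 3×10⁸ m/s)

Convert mass defect: Δm = 30.82 g = 0.03082 kg
E = Δm·c² = 0.03082 × (3×10⁸)²
= 0.03082 × 9×10¹⁶ = 2.774×10¹⁵ J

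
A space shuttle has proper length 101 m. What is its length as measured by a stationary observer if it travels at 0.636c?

Proper length L₀ = 101 m
γ = 1/√(1 - 0.636²) = 1.2959
L = L₀/γ = 101/1.2959 = 77.94 m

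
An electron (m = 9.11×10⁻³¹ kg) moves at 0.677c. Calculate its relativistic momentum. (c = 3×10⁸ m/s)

γ = 1/√(1 - 0.677²) = 1.359
v = 0.677 × 3×10⁸ = 2.031×10⁸ m/s
p = γmv = 1.359 × 9.11×10⁻³¹ × 2.031×10⁸ = 2.514×10⁻²² kg·m/s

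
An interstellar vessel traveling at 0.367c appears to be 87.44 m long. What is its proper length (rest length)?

Contracted length L = 87.44 m
γ = 1/√(1 - 0.367²) = 1.075
L₀ = γL = 1.075 × 87.44 = 94.00 m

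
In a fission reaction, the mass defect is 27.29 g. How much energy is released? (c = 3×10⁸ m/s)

Convert mass defect: Δm = 27.29 g = 0.02729 kg
E = Δm·c² = 0.02729 × (3×10⁸)²
= 0.02729 × 9×10¹⁶ = 2.456×10¹⁵ J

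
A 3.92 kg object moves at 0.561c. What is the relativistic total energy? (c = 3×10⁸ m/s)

γ = 1/√(1 - 0.561²) = 1.208
mc² = 3.92 × (3×10⁸)² = 3.528×10¹⁷ J
E = γmc² = 1.208 × 3.528×10¹⁷ = 4.262×10¹⁷ J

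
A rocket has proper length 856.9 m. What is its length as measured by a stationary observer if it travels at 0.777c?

Proper length L₀ = 856.9 m
γ = 1/√(1 - 0.777²) = 1.5886
L = L₀/γ = 856.9/1.5886 = 539.4 m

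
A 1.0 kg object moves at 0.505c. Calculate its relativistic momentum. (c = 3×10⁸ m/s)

γ = 1/√(1 - 0.505²) = 1.1586
v = 0.505 × 3×10⁸ = 1.515×10⁸ m/s
p = γmv = 1.1586 × 1.0 × 1.515×10⁸ = 1.755×10⁸ kg·m/s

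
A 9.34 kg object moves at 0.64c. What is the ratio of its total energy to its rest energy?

E = γmc², E₀ = mc²
E/E₀ = γ = 1/√(1 - 0.64²) = 1.301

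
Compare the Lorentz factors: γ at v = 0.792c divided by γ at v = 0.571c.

γ₁ = 1/√(1 - 0.792²) = 1.638
γ₂ = 1/√(1 - 0.571²) = 1.218
γ₁/γ₂ = 1.638/1.218 = 1.345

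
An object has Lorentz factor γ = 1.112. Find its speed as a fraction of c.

From γ = 1/√(1 - v²/c²):
1/γ² = 1/1.112² = 0.8087
v²/c² = 1 - 0.8087 = 0.1913
v/c = √(0.1913) = 0.4374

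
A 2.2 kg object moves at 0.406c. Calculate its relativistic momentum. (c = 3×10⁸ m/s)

γ = 1/√(1 - 0.406²) = 1.0942
v = 0.406 × 3×10⁸ = 1.218×10⁸ m/s
p = γmv = 1.0942 × 2.2 × 1.218×10⁸ = 2.932×10⁸ kg·m/s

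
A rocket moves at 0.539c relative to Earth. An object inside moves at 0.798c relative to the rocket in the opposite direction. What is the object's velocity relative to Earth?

Object's velocity in rocket frame is u' = -0.798c
u = (u' + v)/(1 + u'v/c²) = (v - 0.798)/(1 - 0.798·v/c²)
Numerator: 0.539 - 0.798 = -0.259
Denominator: 1 - 0.430122 = 0.569878
u = -0.259/0.569878 = -0.4545c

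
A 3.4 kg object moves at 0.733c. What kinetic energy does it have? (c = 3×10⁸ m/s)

γ = 1/√(1 - 0.733²) = 1.47009
γ - 1 = 0.47009
KE = (γ-1)mc² = 0.47009 × 3.4 × (3×10⁸)² = 1.438×10¹⁷ J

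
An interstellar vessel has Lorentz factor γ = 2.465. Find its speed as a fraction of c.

From γ = 1/√(1 - v²/c²):
1/γ² = 1/2.465² = 0.1646
v²/c² = 1 - 0.1646 = 0.8354
v/c = √(0.8354) = 0.9140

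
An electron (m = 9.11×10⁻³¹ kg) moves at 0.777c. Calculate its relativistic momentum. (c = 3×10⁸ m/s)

γ = 1/√(1 - 0.777²) = 1.5886
v = 0.777 × 3×10⁸ = 2.331×10⁸ m/s
p = γmv = 1.5886 × 9.11×10⁻³¹ × 2.331×10⁸ = 3.373×10⁻²² kg·m/s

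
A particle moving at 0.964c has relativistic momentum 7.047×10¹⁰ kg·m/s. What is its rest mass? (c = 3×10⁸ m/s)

γ = 1/√(1 - 0.964²) = 3.761
v = 0.964 × 3×10⁸ = 2.892×10⁸ m/s
m = p/(γv) = 7.047×10¹⁰/(3.761 × 2.892×10⁸) = 64.79 kg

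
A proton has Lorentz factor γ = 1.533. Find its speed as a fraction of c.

From γ = 1/√(1 - v²/c²):
1/γ² = 1/1.533² = 0.42552
v²/c² = 1 - 0.42552 = 0.57448
v/c = √(0.57448) = 0.7579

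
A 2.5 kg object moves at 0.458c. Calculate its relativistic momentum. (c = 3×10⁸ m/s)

γ = 1/√(1 - 0.458²) = 1.125
v = 0.458 × 3×10⁸ = 1.374×10⁸ m/s
p = γmv = 1.125 × 2.5 × 1.374×10⁸ = 3.864×10⁸ kg·m/s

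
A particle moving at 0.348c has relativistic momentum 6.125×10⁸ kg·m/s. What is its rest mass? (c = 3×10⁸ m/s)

γ = 1/√(1 - 0.348²) = 1.0667
v = 0.348 × 3×10⁸ = 1.044×10⁸ m/s
m = p/(γv) = 6.125×10⁸/(1.0667 × 1.044×10⁸) = 5.500 kg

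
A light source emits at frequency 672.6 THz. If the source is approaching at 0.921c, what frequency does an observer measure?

β = v/c = 0.921
(1+β)/(1-β) = 1.921/0.079 = 24.316
Doppler factor = √(24.316) = 4.931
f_obs = 672.6 × 4.931 = 3317 THz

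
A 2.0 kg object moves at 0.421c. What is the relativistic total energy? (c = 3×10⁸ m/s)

γ = 1/√(1 - 0.421²) = 1.102
mc² = 2.0 × (3×10⁸)² = 1.800×10¹⁷ J
E = γmc² = 1.102 × 1.800×10¹⁷ = 1.984×10¹⁷ J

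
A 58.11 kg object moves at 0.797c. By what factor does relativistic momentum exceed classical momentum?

p_rel = γmv, p_class = mv
Ratio = γ = 1/√(1 - 0.797²) = 1.656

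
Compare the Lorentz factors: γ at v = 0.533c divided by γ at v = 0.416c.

γ₁ = 1/√(1 - 0.533²) = 1.182
γ₂ = 1/√(1 - 0.416²) = 1.100
γ₁/γ₂ = 1.182/1.100 = 1.075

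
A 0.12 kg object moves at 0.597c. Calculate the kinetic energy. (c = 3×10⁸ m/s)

γ = 1/√(1 - 0.597²) = 1.2465
γ - 1 = 0.2465
KE = (γ-1)mc² = 0.2465 × 0.12 × (3×10⁸)² = 2.662×10¹⁵ J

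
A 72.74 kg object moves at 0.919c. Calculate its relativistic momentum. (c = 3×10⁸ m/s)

γ = 1/√(1 - 0.919²) = 2.5364
v = 0.919 × 3×10⁸ = 2.757×10⁸ m/s
p = γmv = 2.5364 × 72.74 × 2.757×10⁸ = 5.087×10¹⁰ kg·m/s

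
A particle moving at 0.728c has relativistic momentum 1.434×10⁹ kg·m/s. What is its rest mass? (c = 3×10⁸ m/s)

γ = 1/√(1 - 0.728²) = 1.45863
v = 0.728 × 3×10⁸ = 2.184×10⁸ m/s
m = p/(γv) = 1.434×10⁹/(1.45863 × 2.184×10⁸) = 4.501 kg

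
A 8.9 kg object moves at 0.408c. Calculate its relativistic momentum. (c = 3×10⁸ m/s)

γ = 1/√(1 - 0.408²) = 1.095
v = 0.408 × 3×10⁸ = 1.224×10⁸ m/s
p = γmv = 1.095 × 8.9 × 1.224×10⁸ = 1.193×10⁹ kg·m/s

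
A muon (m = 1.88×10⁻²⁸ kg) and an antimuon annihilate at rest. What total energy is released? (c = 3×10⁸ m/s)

Both particles have the same rest mass, so total mass = 2m
E = 2m·c² = 2 × 1.88×10⁻²⁸ × (3×10⁸)²
= 2 × 1.88×10⁻²⁸ × 9×10¹⁶
= 3.384×10⁻¹¹ J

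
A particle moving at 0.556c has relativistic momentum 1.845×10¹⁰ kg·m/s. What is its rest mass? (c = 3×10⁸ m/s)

γ = 1/√(1 - 0.556²) = 1.2031
v = 0.556 × 3×10⁸ = 1.668×10⁸ m/s
m = p/(γv) = 1.845×10¹⁰/(1.2031 × 1.668×10⁸) = 91.94 kg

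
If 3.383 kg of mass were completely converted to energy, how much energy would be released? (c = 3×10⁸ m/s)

Using E = mc²:
c² = (3×10⁸)² = 9×10¹⁶ m²/s²
E = 3.383 × 9×10¹⁶ = 3.045×10¹⁷ J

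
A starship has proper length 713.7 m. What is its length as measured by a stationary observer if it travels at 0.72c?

Proper length L₀ = 713.7 m
γ = 1/√(1 - 0.72²) = 1.441
L = L₀/γ = 713.7/1.441 = 495.3 m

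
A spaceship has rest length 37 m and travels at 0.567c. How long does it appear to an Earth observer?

Proper length L₀ = 37 m
γ = 1/√(1 - 0.567²) = 1.214
L = L₀/γ = 37/1.214 = 30.48 m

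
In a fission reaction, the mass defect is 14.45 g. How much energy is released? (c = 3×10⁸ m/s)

Convert mass defect: Δm = 14.45 g = 0.01445 kg
E = Δm·c² = 0.01445 × (3×10⁸)²
= 0.01445 × 9×10¹⁶ = 1.301×10¹⁵ J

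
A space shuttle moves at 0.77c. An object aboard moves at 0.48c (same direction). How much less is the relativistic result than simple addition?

Classical: u' + v = 0.48 + 0.77 = 1.25c
Relativistic: u = (0.48 + 0.77)/(1 + 0.3696) = 1.25/1.3696 = 0.9127c
Difference: 1.25 - 0.9127 = 0.3373c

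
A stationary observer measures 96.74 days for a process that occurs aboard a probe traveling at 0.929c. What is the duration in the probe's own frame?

Dilated time Δt = 96.74 days
γ = 1/√(1 - 0.929²) = 2.702
Δt₀ = Δt/γ = 96.74/2.702 = 35.80 days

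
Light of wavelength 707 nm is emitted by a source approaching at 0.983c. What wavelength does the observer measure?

β = 0.983
Wavelength Doppler factor = √(0.017/1.983) = √(0.008573) = 0.09259
λ_obs = 707 × 0.09259 = 65.46 nm (blueshift)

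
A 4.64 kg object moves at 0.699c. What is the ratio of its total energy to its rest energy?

E = γmc², E₀ = mc²
E/E₀ = γ = 1/√(1 - 0.699²) = 1.398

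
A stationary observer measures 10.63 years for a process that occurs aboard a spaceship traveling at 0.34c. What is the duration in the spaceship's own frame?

Dilated time Δt = 10.63 years
γ = 1/√(1 - 0.34²) = 1.0633
Δt₀ = Δt/γ = 10.63/1.0633 = 9.997 years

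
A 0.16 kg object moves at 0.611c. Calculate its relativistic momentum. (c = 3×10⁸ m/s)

γ = 1/√(1 - 0.611²) = 1.2632
v = 0.611 × 3×10⁸ = 1.833×10⁸ m/s
p = γmv = 1.2632 × 0.16 × 1.833×10⁸ = 3.705×10⁷ kg·m/s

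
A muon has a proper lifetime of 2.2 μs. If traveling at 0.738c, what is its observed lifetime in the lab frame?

Proper lifetime τ₀ = 2.2 μs
γ = 1/√(1 - 0.738²) = 1.482
τ = γτ₀ = 1.482 × 2.2 μs = 3.260 μs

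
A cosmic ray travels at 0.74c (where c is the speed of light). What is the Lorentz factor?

v/c = 0.74, so (v/c)² = 0.5476
1 - (v/c)² = 0.4524
γ = 1/√(0.4524) = 1.487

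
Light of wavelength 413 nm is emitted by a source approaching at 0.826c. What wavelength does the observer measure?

β = 0.826
Wavelength Doppler factor = √(0.174/1.826) = √(0.09529) = 0.3087
λ_obs = 413 × 0.3087 = 127.5 nm (blueshift)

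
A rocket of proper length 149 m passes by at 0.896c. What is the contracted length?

Proper length L₀ = 149 m
γ = 1/√(1 - 0.896²) = 2.252
L = L₀/γ = 149/2.252 = 66.16 m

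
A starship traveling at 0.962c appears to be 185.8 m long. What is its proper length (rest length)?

Contracted length L = 185.8 m
γ = 1/√(1 - 0.962²) = 3.6623
L₀ = γL = 3.6623 × 185.8 = 680.5 m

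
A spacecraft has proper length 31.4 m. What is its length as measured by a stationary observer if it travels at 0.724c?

Proper length L₀ = 31.4 m
γ = 1/√(1 - 0.724²) = 1.450
L = L₀/γ = 31.4/1.450 = 21.66 m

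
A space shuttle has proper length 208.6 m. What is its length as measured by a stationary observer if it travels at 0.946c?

Proper length L₀ = 208.6 m
γ = 1/√(1 - 0.946²) = 3.085
L = L₀/γ = 208.6/3.085 = 67.62 m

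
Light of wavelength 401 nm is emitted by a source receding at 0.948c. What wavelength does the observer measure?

β = 0.948
Wavelength Doppler factor = √(1.948/0.052) = √(37.462) = 6.1206
λ_obs = 401 × 6.1206 = 2454 nm (redshift)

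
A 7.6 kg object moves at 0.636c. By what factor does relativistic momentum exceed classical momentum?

p_rel = γmv, p_class = mv
Ratio = γ = 1/√(1 - 0.636²) = 1.296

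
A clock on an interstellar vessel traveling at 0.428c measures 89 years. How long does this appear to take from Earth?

Proper time Δt₀ = 89 years
γ = 1/√(1 - 0.428²) = 1.1065
Δt = γΔt₀ = 1.1065 × 89 = 98.48 years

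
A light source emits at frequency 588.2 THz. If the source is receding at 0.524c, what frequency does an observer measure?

β = v/c = 0.524
(1-β)/(1+β) = 0.476/1.524 = 0.31234
Doppler factor = √(0.31234) = 0.5589
f_obs = 588.2 × 0.5589 = 328.7 THz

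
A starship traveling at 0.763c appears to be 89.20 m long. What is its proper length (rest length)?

Contracted length L = 89.20 m
γ = 1/√(1 - 0.763²) = 1.547
L₀ = γL = 1.547 × 89.20 = 138.0 m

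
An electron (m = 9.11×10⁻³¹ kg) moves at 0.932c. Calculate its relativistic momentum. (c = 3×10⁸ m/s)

γ = 1/√(1 - 0.932²) = 2.7589
v = 0.932 × 3×10⁸ = 2.796×10⁸ m/s
p = γmv = 2.7589 × 9.11×10⁻³¹ × 2.796×10⁸ = 7.027×10⁻²² kg·m/s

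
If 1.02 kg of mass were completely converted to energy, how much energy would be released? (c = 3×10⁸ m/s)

Using E = mc²:
c² = (3×10⁸)² = 9×10¹⁶ m²/s²
E = 1.02 × 9×10¹⁶ = 9.180×10¹⁶ J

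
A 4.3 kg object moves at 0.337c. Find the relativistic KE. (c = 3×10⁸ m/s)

γ = 1/√(1 - 0.337²) = 1.06213
γ - 1 = 0.06213
KE = (γ-1)mc² = 0.06213 × 4.3 × (3×10⁸)² = 2.404×10¹⁶ J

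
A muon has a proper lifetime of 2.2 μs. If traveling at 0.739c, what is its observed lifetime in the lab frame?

Proper lifetime τ₀ = 2.2 μs
γ = 1/√(1 - 0.739²) = 1.48433
τ = γτ₀ = 1.48433 × 2.2 μs = 3.266 μs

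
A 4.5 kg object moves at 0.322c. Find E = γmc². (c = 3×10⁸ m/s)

γ = 1/√(1 - 0.322²) = 1.0563
mc² = 4.5 × (3×10⁸)² = 4.050×10¹⁷ J
E = γmc² = 1.0563 × 4.050×10¹⁷ = 4.278×10¹⁷ J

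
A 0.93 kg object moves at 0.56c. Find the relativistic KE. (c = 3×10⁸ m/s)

γ = 1/√(1 - 0.56²) = 1.207
γ - 1 = 0.2070
KE = (γ-1)mc² = 0.2070 × 0.93 × (3×10⁸)² = 1.733×10¹⁶ J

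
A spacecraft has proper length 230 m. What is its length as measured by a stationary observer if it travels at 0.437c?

Proper length L₀ = 230 m
γ = 1/√(1 - 0.437²) = 1.1118
L = L₀/γ = 230/1.1118 = 206.9 m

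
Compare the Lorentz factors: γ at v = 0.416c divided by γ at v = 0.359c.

γ₁ = 1/√(1 - 0.416²) = 1.0997
γ₂ = 1/√(1 - 0.359²) = 1.0714
γ₁/γ₂ = 1.0997/1.0714 = 1.026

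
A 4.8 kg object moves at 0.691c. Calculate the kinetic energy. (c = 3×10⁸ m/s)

γ = 1/√(1 - 0.691²) = 1.3834
γ - 1 = 0.3834
KE = (γ-1)mc² = 0.3834 × 4.8 × (3×10⁸)² = 1.656×10¹⁷ J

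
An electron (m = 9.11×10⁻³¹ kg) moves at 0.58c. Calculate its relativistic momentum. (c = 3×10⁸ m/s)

γ = 1/√(1 - 0.58²) = 1.2276
v = 0.58 × 3×10⁸ = 1.740×10⁸ m/s
p = γmv = 1.2276 × 9.11×10⁻³¹ × 1.740×10⁸ = 1.946×10⁻²² kg·m/s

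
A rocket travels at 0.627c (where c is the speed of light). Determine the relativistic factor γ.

v/c = 0.627, so (v/c)² = 0.393129
1 - (v/c)² = 0.606871
γ = 1/√(0.606871) = 1.284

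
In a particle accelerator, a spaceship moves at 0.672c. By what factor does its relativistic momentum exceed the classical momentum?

p_rel = γmv, p_class = mv
Ratio = γ = 1/√(1 - 0.672²)
= 1/√(0.548416) = 1.350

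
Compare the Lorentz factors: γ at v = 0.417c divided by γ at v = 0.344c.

γ₁ = 1/√(1 - 0.417²) = 1.100
γ₂ = 1/√(1 - 0.344²) = 1.065
γ₁/γ₂ = 1.100/1.065 = 1.033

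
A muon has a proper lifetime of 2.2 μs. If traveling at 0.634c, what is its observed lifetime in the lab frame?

Proper lifetime τ₀ = 2.2 μs
γ = 1/√(1 - 0.634²) = 1.293
τ = γτ₀ = 1.293 × 2.2 μs = 2.845 μs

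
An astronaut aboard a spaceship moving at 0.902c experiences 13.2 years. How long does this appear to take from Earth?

Proper time Δt₀ = 13.2 years
γ = 1/√(1 - 0.902²) = 2.316
Δt = γΔt₀ = 2.316 × 13.2 = 30.57 years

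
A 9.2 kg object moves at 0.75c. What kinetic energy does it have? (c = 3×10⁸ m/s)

γ = 1/√(1 - 0.75²) = 1.51186
γ - 1 = 0.51186
KE = (γ-1)mc² = 0.51186 × 9.2 × (3×10⁸)² = 4.238×10¹⁷ J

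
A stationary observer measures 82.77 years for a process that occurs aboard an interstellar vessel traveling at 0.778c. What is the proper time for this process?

Dilated time Δt = 82.77 years
γ = 1/√(1 - 0.778²) = 1.5917
Δt₀ = Δt/γ = 82.77/1.5917 = 52.00 years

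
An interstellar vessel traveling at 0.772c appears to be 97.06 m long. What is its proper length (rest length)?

Contracted length L = 97.06 m
γ = 1/√(1 - 0.772²) = 1.573
L₀ = γL = 1.573 × 97.06 = 152.7 m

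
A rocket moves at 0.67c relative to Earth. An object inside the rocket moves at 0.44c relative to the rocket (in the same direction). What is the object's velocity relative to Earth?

u = (u' + v)/(1 + u'v/c²)
Numerator: 0.44 + 0.67 = 1.11
Denominator: 1 + 0.2948 = 1.2948
u = 1.11/1.2948 = 0.8573c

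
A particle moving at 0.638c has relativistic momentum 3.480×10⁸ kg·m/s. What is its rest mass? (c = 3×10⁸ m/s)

γ = 1/√(1 - 0.638²) = 1.299
v = 0.638 × 3×10⁸ = 1.914×10⁸ m/s
m = p/(γv) = 3.480×10⁸/(1.299 × 1.914×10⁸) = 1.400 kg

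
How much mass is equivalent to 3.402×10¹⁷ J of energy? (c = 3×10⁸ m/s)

From E = mc², we get m = E/c²
c² = (3×10⁸)² = 9×10¹⁶ m²/s²
m = 3.402×10¹⁷ / 9×10¹⁶ = 3.780 kg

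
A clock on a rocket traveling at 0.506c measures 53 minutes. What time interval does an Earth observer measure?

Proper time Δt₀ = 53 minutes
γ = 1/√(1 - 0.506²) = 1.1594
Δt = γΔt₀ = 1.1594 × 53 = 61.45 minutes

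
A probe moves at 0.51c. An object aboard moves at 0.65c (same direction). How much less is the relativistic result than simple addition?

Classical: u' + v = 0.65 + 0.51 = 1.16c
Relativistic: u = (0.65 + 0.51)/(1 + 0.3315) = 1.16/1.3315 = 0.8712c
Difference: 1.16 - 0.8712 = 0.2888c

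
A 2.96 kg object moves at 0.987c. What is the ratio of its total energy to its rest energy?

E = γmc², E₀ = mc²
E/E₀ = γ = 1/√(1 - 0.987²) = 6.222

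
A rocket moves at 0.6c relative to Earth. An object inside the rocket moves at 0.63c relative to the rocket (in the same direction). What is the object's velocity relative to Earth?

u = (u' + v)/(1 + u'v/c²)
Numerator: 0.63 + 0.6 = 1.23
Denominator: 1 + 0.378 = 1.378
u = 1.23/1.378 = 0.8926c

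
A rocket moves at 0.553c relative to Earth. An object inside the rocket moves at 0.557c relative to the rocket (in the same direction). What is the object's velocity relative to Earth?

u = (u' + v)/(1 + u'v/c²)
Numerator: 0.557 + 0.553 = 1.11
Denominator: 1 + 0.308021 = 1.308021
u = 1.11/1.308021 = 0.8486c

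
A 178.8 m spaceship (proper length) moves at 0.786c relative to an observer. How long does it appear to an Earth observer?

Proper length L₀ = 178.8 m
γ = 1/√(1 - 0.786²) = 1.618
L = L₀/γ = 178.8/1.618 = 110.5 m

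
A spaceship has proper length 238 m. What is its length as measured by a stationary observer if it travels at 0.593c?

Proper length L₀ = 238 m
γ = 1/√(1 - 0.593²) = 1.242
L = L₀/γ = 238/1.242 = 191.6 m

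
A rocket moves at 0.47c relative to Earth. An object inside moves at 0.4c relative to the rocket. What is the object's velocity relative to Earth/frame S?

u = (u' + v)/(1 + u'v/c²)
Numerator: 0.4 + 0.47 = 0.87
Denominator: 1 + 0.188 = 1.188
u = 0.87/1.188 = 0.7323c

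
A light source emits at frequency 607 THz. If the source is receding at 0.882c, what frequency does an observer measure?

β = v/c = 0.882
(1-β)/(1+β) = 0.118/1.882 = 0.06270
Doppler factor = √(0.06270) = 0.2504
f_obs = 607 × 0.2504 = 152.0 THz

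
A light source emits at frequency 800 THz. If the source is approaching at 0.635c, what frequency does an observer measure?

β = v/c = 0.635
(1+β)/(1-β) = 1.635/0.365 = 4.479
Doppler factor = √(4.479) = 2.116
f_obs = 800 × 2.116 = 1693 THz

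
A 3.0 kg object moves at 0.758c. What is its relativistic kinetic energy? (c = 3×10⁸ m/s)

γ = 1/√(1 - 0.758²) = 1.5331
γ - 1 = 0.5331
KE = (γ-1)mc² = 0.5331 × 3.0 × (3×10⁸)² = 1.439×10¹⁷ J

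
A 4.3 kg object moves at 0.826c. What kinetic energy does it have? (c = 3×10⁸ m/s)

γ = 1/√(1 - 0.826²) = 1.7741
γ - 1 = 0.7741
KE = (γ-1)mc² = 0.7741 × 4.3 × (3×10⁸)² = 2.996×10¹⁷ J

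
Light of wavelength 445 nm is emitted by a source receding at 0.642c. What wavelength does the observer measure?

β = 0.642
Wavelength Doppler factor = √(1.642/0.358) = √(4.5866) = 2.1416
λ_obs = 445 × 2.1416 = 953.0 nm (redshift)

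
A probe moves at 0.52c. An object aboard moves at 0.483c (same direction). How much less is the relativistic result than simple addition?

Classical: u' + v = 0.483 + 0.52 = 1.003c
Relativistic: u = (0.483 + 0.52)/(1 + 0.25116) = 1.003/1.25116 = 0.8017c
Difference: 1.003 - 0.8017 = 0.2013c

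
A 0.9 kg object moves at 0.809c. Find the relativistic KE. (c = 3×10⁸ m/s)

γ = 1/√(1 - 0.809²) = 1.7012
γ - 1 = 0.7012
KE = (γ-1)mc² = 0.7012 × 0.9 × (3×10⁸)² = 5.680×10¹⁶ J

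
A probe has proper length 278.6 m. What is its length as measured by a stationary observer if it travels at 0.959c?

Proper length L₀ = 278.6 m
γ = 1/√(1 - 0.959²) = 3.5285
L = L₀/γ = 278.6/3.5285 = 78.96 m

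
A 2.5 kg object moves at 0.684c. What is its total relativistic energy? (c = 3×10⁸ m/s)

γ = 1/√(1 - 0.684²) = 1.3708
mc² = 2.5 × (3×10⁸)² = 2.250×10¹⁷ J
E = γmc² = 1.3708 × 2.250×10¹⁷ = 3.084×10¹⁷ J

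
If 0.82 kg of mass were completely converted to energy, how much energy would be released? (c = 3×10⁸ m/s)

Using E = mc²:
c² = (3×10⁸)² = 9×10¹⁶ m²/s²
E = 0.82 × 9×10¹⁶ = 7.380×10¹⁶ J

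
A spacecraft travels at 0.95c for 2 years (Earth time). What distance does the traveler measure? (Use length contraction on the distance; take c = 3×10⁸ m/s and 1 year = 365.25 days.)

Earth distance: d = v × t = 0.95c × 2 yr = 1.799×10¹⁶ m
γ = 3.203
d' = d/γ = 1.799×10¹⁶/3.203 = 5.617×10¹⁵ m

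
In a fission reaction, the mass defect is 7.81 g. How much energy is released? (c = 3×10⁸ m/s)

Convert mass defect: Δm = 7.81 g = 0.00781 kg
E = Δm·c² = 0.00781 × (3×10⁸)²
= 0.00781 × 9×10¹⁶ = 7.029×10¹⁴ J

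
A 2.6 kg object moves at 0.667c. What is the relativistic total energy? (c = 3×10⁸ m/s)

γ = 1/√(1 - 0.667²) = 1.3422
mc² = 2.6 × (3×10⁸)² = 2.340×10¹⁷ J
E = γmc² = 1.3422 × 2.340×10¹⁷ = 3.141×10¹⁷ J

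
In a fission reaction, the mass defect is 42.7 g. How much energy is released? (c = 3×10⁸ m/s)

Convert mass defect: Δm = 42.7 g = 0.0427 kg
E = Δm·c² = 0.0427 × (3×10⁸)²
= 0.0427 × 9×10¹⁶ = 3.843×10¹⁵ J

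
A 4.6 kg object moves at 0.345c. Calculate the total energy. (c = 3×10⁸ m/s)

γ = 1/√(1 - 0.345²) = 1.0654
mc² = 4.6 × (3×10⁸)² = 4.140×10¹⁷ J
E = γmc² = 1.0654 × 4.140×10¹⁷ = 4.411×10¹⁷ J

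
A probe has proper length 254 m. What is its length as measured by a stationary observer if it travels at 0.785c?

Proper length L₀ = 254 m
γ = 1/√(1 - 0.785²) = 1.614
L = L₀/γ = 254/1.614 = 157.4 m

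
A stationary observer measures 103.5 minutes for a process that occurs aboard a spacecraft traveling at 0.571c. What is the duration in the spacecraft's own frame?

Dilated time Δt = 103.5 minutes
γ = 1/√(1 - 0.571²) = 1.2181
Δt₀ = Δt/γ = 103.5/1.2181 = 84.97 minutes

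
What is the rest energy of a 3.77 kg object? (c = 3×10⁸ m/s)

c² = (3×10⁸)² = 9.000×10¹⁶ m²/s²
E₀ = mc² = 3.77 × 9.000×10¹⁶ = 3.393×10¹⁷ J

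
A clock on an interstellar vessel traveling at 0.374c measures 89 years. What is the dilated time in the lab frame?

Proper time Δt₀ = 89 years
γ = 1/√(1 - 0.374²) = 1.07825
Δt = γΔt₀ = 1.07825 × 89 = 95.96 years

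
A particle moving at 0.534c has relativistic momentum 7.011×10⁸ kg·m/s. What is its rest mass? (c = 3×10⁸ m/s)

γ = 1/√(1 - 0.534²) = 1.1828
v = 0.534 × 3×10⁸ = 1.602×10⁸ m/s
m = p/(γv) = 7.011×10⁸/(1.1828 × 1.602×10⁸) = 3.700 kg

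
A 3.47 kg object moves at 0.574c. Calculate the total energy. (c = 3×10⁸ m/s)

γ = 1/√(1 - 0.574²) = 1.2212
mc² = 3.47 × (3×10⁸)² = 3.123×10¹⁷ J
E = γmc² = 1.2212 × 3.123×10¹⁷ = 3.814×10¹⁷ J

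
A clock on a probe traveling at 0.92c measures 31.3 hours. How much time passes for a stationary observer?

Proper time Δt₀ = 31.3 hours
γ = 1/√(1 - 0.92²) = 2.55155
Δt = γΔt₀ = 2.55155 × 31.3 = 79.86 hours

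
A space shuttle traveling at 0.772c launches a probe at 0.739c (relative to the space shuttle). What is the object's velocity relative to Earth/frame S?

u = (u' + v)/(1 + u'v/c²)
Numerator: 0.739 + 0.772 = 1.511
Denominator: 1 + 0.570508 = 1.570508
u = 1.511/1.570508 = 0.9621c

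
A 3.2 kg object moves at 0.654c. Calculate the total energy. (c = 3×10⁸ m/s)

γ = 1/√(1 - 0.654²) = 1.322
mc² = 3.2 × (3×10⁸)² = 2.880×10¹⁷ J
E = γmc² = 1.322 × 2.880×10¹⁷ = 3.807×10¹⁷ J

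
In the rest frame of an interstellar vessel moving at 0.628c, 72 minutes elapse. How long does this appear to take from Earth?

Proper time Δt₀ = 72 minutes
γ = 1/√(1 - 0.628²) = 1.285
Δt = γΔt₀ = 1.285 × 72 = 92.52 minutes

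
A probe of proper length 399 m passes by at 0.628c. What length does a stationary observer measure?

Proper length L₀ = 399 m
γ = 1/√(1 - 0.628²) = 1.285
L = L₀/γ = 399/1.285 = 310.5 m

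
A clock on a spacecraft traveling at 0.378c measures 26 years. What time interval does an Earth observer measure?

Proper time Δt₀ = 26 years
γ = 1/√(1 - 0.378²) = 1.080
Δt = γΔt₀ = 1.080 × 26 = 28.08 years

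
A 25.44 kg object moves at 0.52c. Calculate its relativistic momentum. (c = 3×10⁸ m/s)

γ = 1/√(1 - 0.52²) = 1.1707
v = 0.52 × 3×10⁸ = 1.560×10⁸ m/s
p = γmv = 1.1707 × 25.44 × 1.560×10⁸ = 4.646×10⁹ kg·m/s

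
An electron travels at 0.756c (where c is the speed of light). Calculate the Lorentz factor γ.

v/c = 0.756, so (v/c)² = 0.571536
1 - (v/c)² = 0.428464
γ = 1/√(0.428464) = 1.528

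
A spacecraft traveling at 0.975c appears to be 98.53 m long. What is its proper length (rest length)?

Contracted length L = 98.53 m
γ = 1/√(1 - 0.975²) = 4.500
L₀ = γL = 4.500 × 98.53 = 443.4 m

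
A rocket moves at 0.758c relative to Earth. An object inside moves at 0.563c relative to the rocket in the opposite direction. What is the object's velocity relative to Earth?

Object's velocity in rocket frame is u' = -0.563c
u = (u' + v)/(1 + u'v/c²) = (v - 0.563)/(1 - 0.563·v/c²)
Numerator: 0.758 - 0.563 = 0.195
Denominator: 1 - 0.426754 = 0.573246
u = 0.195/0.573246 = 0.3402c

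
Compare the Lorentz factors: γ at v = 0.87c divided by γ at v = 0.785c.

γ₁ = 1/√(1 - 0.87²) = 2.0282
γ₂ = 1/√(1 - 0.785²) = 1.6142
γ₁/γ₂ = 2.0282/1.6142 = 1.256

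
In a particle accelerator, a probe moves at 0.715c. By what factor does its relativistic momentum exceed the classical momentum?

p_rel = γmv, p_class = mv
Ratio = γ = 1/√(1 - 0.715²)
= 1/√(0.488775) = 1.430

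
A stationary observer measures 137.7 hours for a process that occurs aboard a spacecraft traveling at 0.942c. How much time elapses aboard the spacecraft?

Dilated time Δt = 137.7 hours
γ = 1/√(1 - 0.942²) = 2.980
Δt₀ = Δt/γ = 137.7/2.980 = 46.21 hours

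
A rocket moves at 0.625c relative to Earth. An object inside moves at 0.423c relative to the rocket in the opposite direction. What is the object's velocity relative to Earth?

Object's velocity in rocket frame is u' = -0.423c
u = (u' + v)/(1 + u'v/c²) = (v - 0.423)/(1 - 0.423·v/c²)
Numerator: 0.625 - 0.423 = 0.202
Denominator: 1 - 0.264375 = 0.735625
u = 0.202/0.735625 = 0.2746c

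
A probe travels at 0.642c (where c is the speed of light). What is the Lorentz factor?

v/c = 0.642, so (v/c)² = 0.412164
1 - (v/c)² = 0.587836
γ = 1/√(0.587836) = 1.304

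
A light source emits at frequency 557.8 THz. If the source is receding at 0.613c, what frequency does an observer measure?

β = v/c = 0.613
(1-β)/(1+β) = 0.387/1.613 = 0.2399
Doppler factor = √(0.2399) = 0.4898
f_obs = 557.8 × 0.4898 = 273.2 THz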